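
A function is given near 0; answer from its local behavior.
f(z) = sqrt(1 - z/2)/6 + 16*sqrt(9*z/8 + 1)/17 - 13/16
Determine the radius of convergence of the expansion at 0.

The radius of convergence is 8/9.

Branch term (1/6)*sqrt(1 - z/(2)): its argument vanishes at z = 2, a square-root branch point, modulus 2.
Branch term (16/17)*sqrt(1 - z/(-8/9)): its argument vanishes at z = -8/9, a square-root branch point, modulus 8/9.
The radius of convergence is the smallest modulus among the singular points: 8/9.


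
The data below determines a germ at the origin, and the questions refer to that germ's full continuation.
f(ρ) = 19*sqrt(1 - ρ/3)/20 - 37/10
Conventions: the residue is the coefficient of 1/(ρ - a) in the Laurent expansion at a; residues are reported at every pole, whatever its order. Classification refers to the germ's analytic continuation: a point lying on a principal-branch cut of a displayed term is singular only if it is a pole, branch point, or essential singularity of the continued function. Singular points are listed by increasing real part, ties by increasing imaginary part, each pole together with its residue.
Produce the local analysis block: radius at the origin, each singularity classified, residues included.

Radius of convergence at 0: 3.
At 3: an algebraic (square-root) branch point.

Branch term (19/20)*sqrt(1 - ρ/(3)): its argument vanishes at ρ = 3, a square-root branch point, modulus 3.
The radius of convergence is the smallest modulus among the singular points: 3.


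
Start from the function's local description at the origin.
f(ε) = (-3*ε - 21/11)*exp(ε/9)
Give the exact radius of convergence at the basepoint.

The radius of convergence is infinite.

The factor exp(ε/9) is entire and contributes no finite singular point.
The polynomial part has no poles.
No finite singular points: the Taylor series at 0 converges everywhere.


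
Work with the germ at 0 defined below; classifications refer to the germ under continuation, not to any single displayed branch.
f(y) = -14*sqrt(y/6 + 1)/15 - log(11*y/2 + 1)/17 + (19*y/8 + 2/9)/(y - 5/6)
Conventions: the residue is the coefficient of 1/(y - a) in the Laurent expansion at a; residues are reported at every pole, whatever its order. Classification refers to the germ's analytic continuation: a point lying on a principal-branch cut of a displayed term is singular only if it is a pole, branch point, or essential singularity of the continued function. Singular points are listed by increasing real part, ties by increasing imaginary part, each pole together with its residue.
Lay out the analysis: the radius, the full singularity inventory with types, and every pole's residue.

Radius of convergence at 0: 2/11.
At -6: an algebraic (square-root) branch point.
At -2/11: a logarithmic branch point.
At 5/6: a pole of order 1; residue 317/144.

Denominator factor (y - 5/6): pole of order 1 at 5/6, modulus 5/6.
Branch term (-14/15)*sqrt(1 - y/(-6)): its argument vanishes at y = -6, a square-root branch point, modulus 6.
Branch term (-1/17)*log(1 - y/(-2/11)): its argument vanishes at y = -2/11, a logarithmic branch point, modulus 2/11.
The radius of convergence is the smallest modulus among the singular points: 2/11.
The branch terms are analytic at 5/6 and contribute nothing to the residue; only the rational part matters.
At the order-1 pole 5/6 set g(y) = (y - (5/6))*(rational part) = 19*y/8 + 2/9.
Simple pole: residue = g(a) at a = 5/6, which is 317/144.
List the singular points by increasing real part (a conjugate pair: the negative imaginary part first).


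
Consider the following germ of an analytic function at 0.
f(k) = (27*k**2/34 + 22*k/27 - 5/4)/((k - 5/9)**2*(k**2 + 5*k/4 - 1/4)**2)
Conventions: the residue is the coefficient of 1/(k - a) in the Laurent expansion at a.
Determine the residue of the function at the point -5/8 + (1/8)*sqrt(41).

The factor k**2 + 5*k/4 - 1/4 splits as (k - a)(k - a') with a = -5/8 + (1/8)*sqrt(41), a' = -5/8 - (1/8)*sqrt(41). At the order-2 pole a set g(k) = (k - a)^2*f(k) = [(27*k**2/34 + 22*k/27 - 5/4)/(k - 5/9)**2] / (k - a')^2.
Order-2 pole: residue = g'(a); g'(-5/8 + (1/8)*sqrt(41)) = -280853811/61738832 - (68490746223/103782976592)*sqrt(41), so the residue is -280853811/61738832 - (68490746223/103782976592)*sqrt(41).

The residue is -280853811/61738832 - (68490746223/103782976592)*sqrt(41).


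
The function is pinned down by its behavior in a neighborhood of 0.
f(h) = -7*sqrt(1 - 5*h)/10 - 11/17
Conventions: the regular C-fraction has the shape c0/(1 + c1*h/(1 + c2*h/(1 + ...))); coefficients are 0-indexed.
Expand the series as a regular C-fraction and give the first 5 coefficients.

Taylor coefficients (expand at 0): a_0 = -229/170, a_1 = 7/4, a_2 = 35/16, a_3 = 175/32, a_4 = 4375/256.
c0 = a_0 = -229/170. Peel one level at a time: if S = 1 + c*h/S' with S'(0) = 1, then c is the h-coefficient of S and S' = c*h/(S - 1).
S_1 = c0/f = 1 + (595/458)*h + (1389325/419528)*h^2 + ...; c1 = 595/458.
S_2 = c1*h/(S_1 - 1) = 1 + (-2335/916)*h + (-25/16)*h^2 + ...; c2 = -2335/916.
S_3 = c2*h/(S_2 - 1) = 1 + (-1145/1868)*h + (-4036125/3489424)*h^2 + ...; c3 = -1145/1868.
S_4 = c3*h/(S_3 - 1) = 1 + (-3525/1868)*h + ...; c4 = -3525/1868.

The regular C-fraction coefficients are [-229/170, 595/458, -2335/916, -1145/1868, -3525/1868].


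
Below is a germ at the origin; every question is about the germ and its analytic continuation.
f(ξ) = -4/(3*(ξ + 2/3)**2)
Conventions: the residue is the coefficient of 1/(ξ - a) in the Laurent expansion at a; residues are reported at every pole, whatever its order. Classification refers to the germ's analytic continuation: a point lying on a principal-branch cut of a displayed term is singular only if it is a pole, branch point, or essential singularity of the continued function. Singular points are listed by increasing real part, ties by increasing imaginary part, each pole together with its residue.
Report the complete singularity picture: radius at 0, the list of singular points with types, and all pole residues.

Radius of convergence at 0: 2/3.
At -2/3: a pole of order 2; residue 0.

Denominator factor (ξ + 2/3)^2: pole of order 2 at -2/3, modulus 2/3.
The radius of convergence is the smallest modulus among the singular points: 2/3.
At the order-2 pole -2/3 set g(ξ) = (ξ - (-2/3))^2*f(ξ) = -4/3.
Order-2 pole: residue = g'(a); g'(-2/3) = 0, so the residue is 0.


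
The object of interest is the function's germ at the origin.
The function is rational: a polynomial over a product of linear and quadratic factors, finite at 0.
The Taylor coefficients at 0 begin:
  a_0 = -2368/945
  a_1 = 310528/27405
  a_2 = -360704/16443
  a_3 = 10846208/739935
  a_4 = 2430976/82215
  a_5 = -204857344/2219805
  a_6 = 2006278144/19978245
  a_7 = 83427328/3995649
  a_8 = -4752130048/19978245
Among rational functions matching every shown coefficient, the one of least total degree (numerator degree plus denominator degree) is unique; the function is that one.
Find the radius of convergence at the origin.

No rational of total degree below 7 reproduces all 9 coefficients; solving the [1/6] Pade equations on them gives f(φ) = (16*φ/29 - 37/35)/(φ**2 + φ + 3/4)**3, whose expansion matches every shown term.
Denominator factor (φ**2 + φ + 3/4)^3: discriminant -2, complex-conjugate roots (-1/2) + ((1/2)*sqrt(2))*i and (-1/2) - ((1/2)*sqrt(2))*i; poles of order 3, moduli (1/2)*sqrt(3) and (1/2)*sqrt(3).
The radius of convergence is the smallest modulus among the singular points: (1/2)*sqrt(3).

The radius of convergence is (1/2)*sqrt(3).


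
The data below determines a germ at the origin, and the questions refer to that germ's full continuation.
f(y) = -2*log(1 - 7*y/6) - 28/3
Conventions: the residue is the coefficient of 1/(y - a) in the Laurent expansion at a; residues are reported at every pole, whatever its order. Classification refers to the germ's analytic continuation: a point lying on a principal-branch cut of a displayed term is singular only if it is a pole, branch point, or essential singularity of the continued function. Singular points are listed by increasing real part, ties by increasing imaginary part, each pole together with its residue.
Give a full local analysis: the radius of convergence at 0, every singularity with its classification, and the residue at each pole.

Branch term (-2)*log(1 - y/(6/7)): its argument vanishes at y = 6/7, a logarithmic branch point, modulus 6/7.
The radius of convergence is the smallest modulus among the singular points: 6/7.

Radius of convergence at 0: 6/7.
At 6/7: a logarithmic branch point.


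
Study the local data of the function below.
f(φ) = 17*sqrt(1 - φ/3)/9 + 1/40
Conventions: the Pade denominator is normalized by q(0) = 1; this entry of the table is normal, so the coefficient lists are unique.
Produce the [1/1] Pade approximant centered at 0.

The Pade approximant has numerator coefficients [689/360, -683/1440]; denominator coefficients [1, -1/12].

Taylor coefficients needed (expand at 0): a_0 = 689/360, a_1 = -17/54, a_2 = -17/648.
Write the denominator as Q(φ) = 1 + q1*φ. Requiring Q*f - P = O(φ^3) with deg P <= 1 kills the coefficients of φ^2..φ^2 in Q*f:
  φ^2: a_2 + q1*a_1 = 0, i.e. -17/648 + (-17/54)*q1 = 0.
Solving this linear system: q1 = -1/12.
The numerator is Q*f truncated at degree 1: P0 = a_0 = 689/360; P1 = a_1 + q1*a_0 = -683/1440.


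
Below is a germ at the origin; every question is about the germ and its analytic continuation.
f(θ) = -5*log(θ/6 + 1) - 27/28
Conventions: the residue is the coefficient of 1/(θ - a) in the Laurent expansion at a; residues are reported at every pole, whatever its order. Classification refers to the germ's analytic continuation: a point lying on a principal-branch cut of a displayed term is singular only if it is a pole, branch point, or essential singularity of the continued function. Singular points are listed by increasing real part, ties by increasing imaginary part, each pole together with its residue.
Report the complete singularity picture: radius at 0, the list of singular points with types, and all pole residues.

Branch term (-5)*log(1 - θ/(-6)): its argument vanishes at θ = -6, a logarithmic branch point, modulus 6.
The radius of convergence is the smallest modulus among the singular points: 6.

Radius of convergence at 0: 6.
At -6: a logarithmic branch point.


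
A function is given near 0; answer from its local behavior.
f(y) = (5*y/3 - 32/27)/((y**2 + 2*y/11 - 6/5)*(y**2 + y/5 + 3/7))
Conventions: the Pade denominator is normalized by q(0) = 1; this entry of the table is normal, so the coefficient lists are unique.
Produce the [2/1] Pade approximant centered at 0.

The Pade approximant has numerator coefficients [560/243, 1431242225/281602494, -119093984275/6758459856]; denominator coefficients [1, 1001142913/254948760].

Taylor coefficients needed (expand at 0): a_0 = 560/243, a_1 = -63623/16038, a_2 = -901334/441045, a_3 = 7008000391/873269100.
Write the denominator as Q(y) = 1 + q1*y. Requiring Q*f - P = O(y^4) with deg P <= 2 kills the coefficients of y^3..y^3 in Q*f:
  y^3: a_3 + q1*a_2 = 0, i.e. 7008000391/873269100 + (-901334/441045)*q1 = 0.
Solving this linear system: q1 = 1001142913/254948760.
The numerator is Q*f truncated at degree 2: P0 = a_0 = 560/243; P1 = a_1 + q1*a_0 = 1431242225/281602494; P2 = a_2 + q1*a_1 = -119093984275/6758459856.


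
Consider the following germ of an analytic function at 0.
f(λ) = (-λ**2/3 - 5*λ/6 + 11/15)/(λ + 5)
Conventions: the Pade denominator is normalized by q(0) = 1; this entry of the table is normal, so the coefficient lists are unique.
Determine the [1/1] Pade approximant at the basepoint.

Taylor coefficients needed (expand at 0): a_0 = 11/75, a_1 = -49/250, a_2 = -103/3750.
Write the denominator as Q(λ) = 1 + q1*λ. Requiring Q*f - P = O(λ^3) with deg P <= 1 kills the coefficients of λ^2..λ^2 in Q*f:
  λ^2: a_2 + q1*a_1 = 0, i.e. -103/3750 + (-49/250)*q1 = 0.
Solving this linear system: q1 = -103/735.
The numerator is Q*f truncated at degree 1: P0 = a_0 = 11/75; P1 = a_1 + q1*a_0 = -191/882.

The Pade approximant has numerator coefficients [11/75, -191/882]; denominator coefficients [1, -103/735].


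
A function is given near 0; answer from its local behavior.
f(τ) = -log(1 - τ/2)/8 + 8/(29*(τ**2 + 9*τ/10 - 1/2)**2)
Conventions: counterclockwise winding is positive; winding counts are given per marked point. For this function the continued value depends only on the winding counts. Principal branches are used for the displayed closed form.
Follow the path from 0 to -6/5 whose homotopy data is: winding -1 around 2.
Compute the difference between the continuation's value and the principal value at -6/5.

Continued minus principal equals (1/4)*pi*i.

The rational part is single-valued and drops out of the difference; each branch term changes only by its own monodromy.
(-1/8)*log(1 - τ/(2)): each positive loop around 2 adds 2*pi*i to the log, so winding -1 contributes (-1/8)*(-1)*2*pi*i = (1/4)*pi*i.
Summing the contributions at τ = -6/5 gives (1/4)*pi*i.


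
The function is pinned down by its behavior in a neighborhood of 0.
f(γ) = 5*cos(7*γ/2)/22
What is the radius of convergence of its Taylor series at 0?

The factor cos(7*γ/2) is entire and contributes no finite singular point.
The polynomial part has no poles.
No finite singular points: the Taylor series at 0 converges everywhere.

The radius of convergence is infinite.


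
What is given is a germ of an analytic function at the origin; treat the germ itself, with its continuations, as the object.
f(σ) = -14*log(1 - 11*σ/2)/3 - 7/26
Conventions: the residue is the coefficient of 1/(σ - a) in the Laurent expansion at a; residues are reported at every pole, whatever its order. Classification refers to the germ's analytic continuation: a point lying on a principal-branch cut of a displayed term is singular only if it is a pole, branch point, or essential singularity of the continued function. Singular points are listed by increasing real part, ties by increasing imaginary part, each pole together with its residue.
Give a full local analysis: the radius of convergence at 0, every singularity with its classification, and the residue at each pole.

Branch term (-14/3)*log(1 - σ/(2/11)): its argument vanishes at σ = 2/11, a logarithmic branch point, modulus 2/11.
The radius of convergence is the smallest modulus among the singular points: 2/11.

Radius of convergence at 0: 2/11.
At 2/11: a logarithmic branch point.


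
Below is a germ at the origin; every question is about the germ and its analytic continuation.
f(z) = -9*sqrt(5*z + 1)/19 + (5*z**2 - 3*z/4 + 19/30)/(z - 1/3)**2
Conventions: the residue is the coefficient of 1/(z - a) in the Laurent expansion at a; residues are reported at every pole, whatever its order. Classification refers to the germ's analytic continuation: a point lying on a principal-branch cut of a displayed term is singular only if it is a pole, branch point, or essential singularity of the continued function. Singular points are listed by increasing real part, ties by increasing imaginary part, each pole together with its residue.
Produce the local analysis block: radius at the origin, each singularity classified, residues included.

Radius of convergence at 0: 1/5.
At -1/5: an algebraic (square-root) branch point.
At 1/3: a pole of order 2; residue 31/12.

Denominator factor (z - 1/3)^2: pole of order 2 at 1/3, modulus 1/3.
Branch term (-9/19)*sqrt(1 - z/(-1/5)): its argument vanishes at z = -1/5, a square-root branch point, modulus 1/5.
The radius of convergence is the smallest modulus among the singular points: 1/5.
The branch term is analytic at 1/3 and contributes nothing to the residue; only the rational part matters.
At the order-2 pole 1/3 set g(z) = (z - (1/3))^2*(rational part) = 5*z**2 - 3*z/4 + 19/30.
Order-2 pole: residue = g'(a); g'(1/3) = 31/12, so the residue is 31/12.
List the singular points by increasing real part (a conjugate pair: the negative imaginary part first).


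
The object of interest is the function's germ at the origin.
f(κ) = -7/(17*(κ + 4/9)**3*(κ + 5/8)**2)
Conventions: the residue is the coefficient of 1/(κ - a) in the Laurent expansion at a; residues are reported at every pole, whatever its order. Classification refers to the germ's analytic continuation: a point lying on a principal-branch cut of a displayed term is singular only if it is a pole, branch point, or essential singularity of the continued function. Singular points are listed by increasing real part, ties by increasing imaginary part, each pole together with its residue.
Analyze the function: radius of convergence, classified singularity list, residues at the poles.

Radius of convergence at 0: 4/9.
At -5/8: a pole of order 2; residue 564350976/485537.
At -4/9: a pole of order 3; residue -564350976/485537.

Denominator factor (κ + 4/9)^3: pole of order 3 at -4/9, modulus 4/9.
Denominator factor (κ + 5/8)^2: pole of order 2 at -5/8, modulus 5/8.
The radius of convergence is the smallest modulus among the singular points: 4/9.
At the order-2 pole -5/8 set g(κ) = (κ - (-5/8))^2*f(κ) = -7/(17*(κ + 4/9)**3).
Order-2 pole: residue = g'(a); g'(-5/8) = 564350976/485537, so the residue is 564350976/485537.
At the order-3 pole -4/9 set g(κ) = (κ - (-4/9))^3*f(κ) = -7/(17*(κ + 5/8)**2).
Order-3 pole: residue = g''(a)/2; g''(-4/9) = -1128701952/485537, so the residue is -564350976/485537.
List the singular points by increasing real part (a conjugate pair: the negative imaginary part first).


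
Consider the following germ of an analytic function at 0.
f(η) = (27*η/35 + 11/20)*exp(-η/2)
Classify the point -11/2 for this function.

There is no denominator, hence no pole anywhere.
The factor exp(-η/2) is entire.
So the germ continues analytically to -11/2.

The point is a regular point.


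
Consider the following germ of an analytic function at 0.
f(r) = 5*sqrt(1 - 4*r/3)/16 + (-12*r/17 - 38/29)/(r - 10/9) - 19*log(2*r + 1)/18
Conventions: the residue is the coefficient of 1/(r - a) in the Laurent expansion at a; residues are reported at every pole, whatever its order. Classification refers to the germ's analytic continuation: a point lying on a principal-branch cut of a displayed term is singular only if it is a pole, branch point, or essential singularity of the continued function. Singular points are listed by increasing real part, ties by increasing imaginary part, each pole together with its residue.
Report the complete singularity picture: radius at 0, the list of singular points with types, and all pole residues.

Denominator factor (r - 10/9): pole of order 1 at 10/9, modulus 10/9.
Branch term (5/16)*sqrt(1 - r/(3/4)): its argument vanishes at r = 3/4, a square-root branch point, modulus 3/4.
Branch term (-19/18)*log(1 - r/(-1/2)): its argument vanishes at r = -1/2, a logarithmic branch point, modulus 1/2.
The radius of convergence is the smallest modulus among the singular points: 1/2.
The branch terms are analytic at 10/9 and contribute nothing to the residue; only the rational part matters.
At the order-1 pole 10/9 set g(r) = (r - (10/9))*(rational part) = -12*r/17 - 38/29.
Simple pole: residue = g(a) at a = 10/9, which is -3098/1479.
List the singular points by increasing real part (a conjugate pair: the negative imaginary part first).

Radius of convergence at 0: 1/2.
At -1/2: a logarithmic branch point.
At 3/4: an algebraic (square-root) branch point.
At 10/9: a pole of order 1; residue -3098/1479.


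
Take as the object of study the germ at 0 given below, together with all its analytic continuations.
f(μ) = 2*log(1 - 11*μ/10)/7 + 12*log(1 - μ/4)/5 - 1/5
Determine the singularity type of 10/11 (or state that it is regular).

The point is a logarithmic branch point.

The term (2/7)*log(1 - μ/(10/11)) has argument 1 - 10/11/(10/11) = 0 at 10/11: a logarithmic (infinitely-sheeted) branch point; the remaining terms are analytic or single-valued there.


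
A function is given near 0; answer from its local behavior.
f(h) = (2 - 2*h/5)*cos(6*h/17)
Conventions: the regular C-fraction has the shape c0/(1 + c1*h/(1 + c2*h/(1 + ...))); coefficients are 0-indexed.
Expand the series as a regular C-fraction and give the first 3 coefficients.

The regular C-fraction coefficients are [2, 1/5, -739/1445].

Taylor coefficients (expand at 0): a_0 = 2, a_1 = -2/5, a_2 = -36/289.
c0 = a_0 = 2. Peel one level at a time: if S = 1 + c*h/S' with S'(0) = 1, then c is the h-coefficient of S and S' = c*h/(S - 1).
S_1 = c0/f = 1 + (1/5)*h + (739/7225)*h^2 + ...; c1 = 1/5.
S_2 = c1*h/(S_1 - 1) = 1 + (-739/1445)*h + ...; c2 = -739/1445.


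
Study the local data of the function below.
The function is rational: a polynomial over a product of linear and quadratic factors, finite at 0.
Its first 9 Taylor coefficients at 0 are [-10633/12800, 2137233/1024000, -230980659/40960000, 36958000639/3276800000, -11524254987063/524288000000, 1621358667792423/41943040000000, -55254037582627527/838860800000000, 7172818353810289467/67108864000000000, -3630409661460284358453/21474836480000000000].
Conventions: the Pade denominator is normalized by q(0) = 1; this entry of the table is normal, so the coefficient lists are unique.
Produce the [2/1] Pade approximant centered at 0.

The Pade approximant has numerator coefficients [-10633/12800, 473455591/1112217600, -34755034433/23727308800]; denominator coefficients [1, 3475783/1737840].

Taylor coefficients needed (read off): a_0 = -10633/12800, a_1 = 2137233/1024000, a_2 = -230980659/40960000, a_3 = 36958000639/3276800000.
Write the denominator as Q(ξ) = 1 + q1*ξ. Requiring Q*f - P = O(ξ^4) with deg P <= 2 kills the coefficients of ξ^3..ξ^3 in Q*f:
  ξ^3: a_3 + q1*a_2 = 0, i.e. 36958000639/3276800000 + (-230980659/40960000)*q1 = 0.
Solving this linear system: q1 = 3475783/1737840.
The numerator is Q*f truncated at degree 2: P0 = a_0 = -10633/12800; P1 = a_1 + q1*a_0 = 473455591/1112217600; P2 = a_2 + q1*a_1 = -34755034433/23727308800.


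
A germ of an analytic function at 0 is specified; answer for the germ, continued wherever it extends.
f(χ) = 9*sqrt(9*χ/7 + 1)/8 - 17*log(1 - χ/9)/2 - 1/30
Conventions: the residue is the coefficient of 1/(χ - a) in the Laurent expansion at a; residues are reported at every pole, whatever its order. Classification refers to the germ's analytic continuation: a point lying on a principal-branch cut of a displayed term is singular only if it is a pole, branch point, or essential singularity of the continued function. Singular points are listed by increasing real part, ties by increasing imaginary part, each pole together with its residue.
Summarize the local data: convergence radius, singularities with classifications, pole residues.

Radius of convergence at 0: 7/9.
At -7/9: an algebraic (square-root) branch point.
At 9: a logarithmic branch point.

Branch term (9/8)*sqrt(1 - χ/(-7/9)): its argument vanishes at χ = -7/9, a square-root branch point, modulus 7/9.
Branch term (-17/2)*log(1 - χ/(9)): its argument vanishes at χ = 9, a logarithmic branch point, modulus 9.
The radius of convergence is the smallest modulus among the singular points: 7/9.
List the singular points by increasing real part (a conjugate pair: the negative imaginary part first).


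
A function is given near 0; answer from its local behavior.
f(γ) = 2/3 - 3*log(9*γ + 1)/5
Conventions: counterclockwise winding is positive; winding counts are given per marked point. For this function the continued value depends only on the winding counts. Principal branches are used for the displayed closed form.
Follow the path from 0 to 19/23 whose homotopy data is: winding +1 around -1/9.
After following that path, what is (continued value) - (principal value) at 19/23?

The rational part is single-valued and drops out of the difference; each branch term changes only by its own monodromy.
(-3/5)*log(1 - γ/(-1/9)): each positive loop around -1/9 adds 2*pi*i to the log, so winding +1 contributes (-3/5)*(1)*2*pi*i = -(6/5)*pi*i.
Summing the contributions at γ = 19/23 gives -(6/5)*pi*i.

Continued minus principal equals -(6/5)*pi*i.


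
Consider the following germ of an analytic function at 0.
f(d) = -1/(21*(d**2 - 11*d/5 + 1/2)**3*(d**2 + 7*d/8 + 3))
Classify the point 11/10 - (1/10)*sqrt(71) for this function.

The point is a pole of order 3.

The denominator factor d**2 - 11*d/5 + 1/2 vanishes at 11/10 - (1/10)*sqrt(71) and appears to the power 3; the numerator there equals -1/21, nonzero, and no other factor vanishes.
Hence a pole whose order is the multiplicity, 3.


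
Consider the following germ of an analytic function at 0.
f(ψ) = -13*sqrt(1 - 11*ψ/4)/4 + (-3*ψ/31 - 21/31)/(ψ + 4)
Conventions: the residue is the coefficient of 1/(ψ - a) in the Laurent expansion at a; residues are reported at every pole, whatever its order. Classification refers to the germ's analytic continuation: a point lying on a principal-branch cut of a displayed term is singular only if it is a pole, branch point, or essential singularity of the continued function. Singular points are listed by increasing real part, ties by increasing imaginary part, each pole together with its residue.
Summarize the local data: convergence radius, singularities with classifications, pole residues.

Denominator factor (ψ + 4): pole of order 1 at -4, modulus 4.
Branch term (-13/4)*sqrt(1 - ψ/(4/11)): its argument vanishes at ψ = 4/11, a square-root branch point, modulus 4/11.
The radius of convergence is the smallest modulus among the singular points: 4/11.
The branch term is analytic at -4 and contributes nothing to the residue; only the rational part matters.
At the order-1 pole -4 set g(ψ) = (ψ - (-4))*(rational part) = -3*ψ/31 - 21/31.
Simple pole: residue = g(a) at a = -4, which is -9/31.
List the singular points by increasing real part (a conjugate pair: the negative imaginary part first).

Radius of convergence at 0: 4/11.
At -4: a pole of order 1; residue -9/31.
At 4/11: an algebraic (square-root) branch point.


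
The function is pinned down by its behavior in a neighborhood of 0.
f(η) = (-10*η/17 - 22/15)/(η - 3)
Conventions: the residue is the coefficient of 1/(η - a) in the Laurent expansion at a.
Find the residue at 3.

The residue is -824/255.

At the order-1 pole 3 set g(η) = (η - (3))*f(η) = -10*η/17 - 22/15.
Simple pole: residue = g(a) at a = 3, which is -824/255.


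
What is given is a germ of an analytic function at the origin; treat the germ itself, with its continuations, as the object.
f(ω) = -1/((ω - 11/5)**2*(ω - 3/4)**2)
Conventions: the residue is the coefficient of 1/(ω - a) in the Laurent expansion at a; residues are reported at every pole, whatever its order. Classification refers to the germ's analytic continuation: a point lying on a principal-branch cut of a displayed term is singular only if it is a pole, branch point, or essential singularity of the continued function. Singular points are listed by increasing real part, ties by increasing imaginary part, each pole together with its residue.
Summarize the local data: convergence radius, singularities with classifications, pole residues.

Radius of convergence at 0: 3/4.
At 3/4: a pole of order 2; residue -16000/24389.
At 11/5: a pole of order 2; residue 16000/24389.

Denominator factor (ω - 3/4)^2: pole of order 2 at 3/4, modulus 3/4.
Denominator factor (ω - 11/5)^2: pole of order 2 at 11/5, modulus 11/5.
The radius of convergence is the smallest modulus among the singular points: 3/4.
At the order-2 pole 3/4 set g(ω) = (ω - (3/4))^2*f(ω) = -1/(ω - 11/5)**2.
Order-2 pole: residue = g'(a); g'(3/4) = -16000/24389, so the residue is -16000/24389.
At the order-2 pole 11/5 set g(ω) = (ω - (11/5))^2*f(ω) = -1/(ω - 3/4)**2.
Order-2 pole: residue = g'(a); g'(11/5) = 16000/24389, so the residue is 16000/24389.
List the singular points by increasing real part (a conjugate pair: the negative imaginary part first).


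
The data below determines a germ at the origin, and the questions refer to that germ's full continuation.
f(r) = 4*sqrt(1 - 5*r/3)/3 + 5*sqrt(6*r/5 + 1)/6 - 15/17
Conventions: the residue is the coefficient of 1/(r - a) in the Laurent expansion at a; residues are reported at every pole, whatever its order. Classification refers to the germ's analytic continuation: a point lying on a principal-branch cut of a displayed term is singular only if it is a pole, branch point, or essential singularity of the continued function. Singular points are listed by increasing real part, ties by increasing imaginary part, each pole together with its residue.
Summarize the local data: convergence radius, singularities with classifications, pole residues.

Radius of convergence at 0: 3/5.
At -5/6: an algebraic (square-root) branch point.
At 3/5: an algebraic (square-root) branch point.

Branch term (5/6)*sqrt(1 - r/(-5/6)): its argument vanishes at r = -5/6, a square-root branch point, modulus 5/6.
Branch term (4/3)*sqrt(1 - r/(3/5)): its argument vanishes at r = 3/5, a square-root branch point, modulus 3/5.
The radius of convergence is the smallest modulus among the singular points: 3/5.
List the singular points by increasing real part (a conjugate pair: the negative imaginary part first).


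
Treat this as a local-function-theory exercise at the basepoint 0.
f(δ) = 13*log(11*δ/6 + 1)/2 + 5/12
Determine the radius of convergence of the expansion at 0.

Branch term (13/2)*log(1 - δ/(-6/11)): its argument vanishes at δ = -6/11, a logarithmic branch point, modulus 6/11.
The radius of convergence is the smallest modulus among the singular points: 6/11.

The radius of convergence is 6/11.


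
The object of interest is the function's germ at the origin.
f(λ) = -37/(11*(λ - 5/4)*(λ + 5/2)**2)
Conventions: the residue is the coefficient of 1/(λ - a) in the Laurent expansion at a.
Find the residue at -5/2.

At the order-2 pole -5/2 set g(λ) = (λ - (-5/2))^2*f(λ) = -37/(11*(λ - 5/4)).
Order-2 pole: residue = g'(a); g'(-5/2) = 592/2475, so the residue is 592/2475.

The residue is 592/2475.


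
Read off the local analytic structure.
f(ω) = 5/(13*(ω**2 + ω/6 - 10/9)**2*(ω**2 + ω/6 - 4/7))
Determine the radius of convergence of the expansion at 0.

Denominator factor (ω**2 + ω/6 - 10/9)^2: discriminant 161/36, real irrational roots -1/12 + (1/12)*sqrt(161) and -1/12 - (1/12)*sqrt(161); poles of order 2, moduli -1/12 + (1/12)*sqrt(161) and 1/12 + (1/12)*sqrt(161).
Denominator factor (ω**2 + ω/6 - 4/7): discriminant 583/252, real irrational roots -1/12 + (1/84)*sqrt(4081) and -1/12 - (1/84)*sqrt(4081); poles of order 1, moduli -1/12 + (1/84)*sqrt(4081) and 1/12 + (1/84)*sqrt(4081).
The radius of convergence is the smallest modulus among the singular points: -1/12 + (1/84)*sqrt(4081).

The radius of convergence is -1/12 + (1/84)*sqrt(4081).


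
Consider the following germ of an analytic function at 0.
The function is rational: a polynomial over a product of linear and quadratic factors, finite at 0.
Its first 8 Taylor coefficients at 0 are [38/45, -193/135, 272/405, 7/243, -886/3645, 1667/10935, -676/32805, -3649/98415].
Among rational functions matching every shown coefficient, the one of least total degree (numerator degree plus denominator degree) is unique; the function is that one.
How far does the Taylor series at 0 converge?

The radius of convergence is sqrt(3).

No rational of total degree below 3 reproduces all 8 coefficients; solving the [1/2] Pade equations on them gives f(j) = (38/15 - 13*j/5)/(j**2 + 2*j + 3), whose expansion matches every shown term.
Denominator factor (j**2 + 2*j + 3): discriminant -8, complex-conjugate roots (-1) + (sqrt(2))*i and (-1) - (sqrt(2))*i; poles of order 1, moduli sqrt(3) and sqrt(3).
The radius of convergence is the smallest modulus among the singular points: sqrt(3).


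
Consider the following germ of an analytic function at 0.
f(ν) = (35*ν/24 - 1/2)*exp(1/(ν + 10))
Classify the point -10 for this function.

The exponent 1/(ν - (-10)) has a pole at -10, so exp(1/(ν - (-10))) takes every nonzero value near it: an essential singularity (not a pole of any order).

The point is an essential singularity.


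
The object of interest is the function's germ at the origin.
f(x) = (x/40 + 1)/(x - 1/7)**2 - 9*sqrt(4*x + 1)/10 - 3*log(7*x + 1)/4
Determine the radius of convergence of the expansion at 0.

The radius of convergence is 1/7.

Denominator factor (x - 1/7)^2: pole of order 2 at 1/7, modulus 1/7.
Branch term (-3/4)*log(1 - x/(-1/7)): its argument vanishes at x = -1/7, a logarithmic branch point, modulus 1/7.
Branch term (-9/10)*sqrt(1 - x/(-1/4)): its argument vanishes at x = -1/4, a square-root branch point, modulus 1/4.
The radius of convergence is the smallest modulus among the singular points: 1/7.


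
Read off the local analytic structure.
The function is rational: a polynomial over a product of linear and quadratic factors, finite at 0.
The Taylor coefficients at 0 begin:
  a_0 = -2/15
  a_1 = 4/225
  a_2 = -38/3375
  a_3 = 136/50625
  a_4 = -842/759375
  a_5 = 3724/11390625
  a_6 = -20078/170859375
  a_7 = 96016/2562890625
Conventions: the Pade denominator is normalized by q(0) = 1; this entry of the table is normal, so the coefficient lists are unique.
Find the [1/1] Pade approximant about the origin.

Taylor coefficients needed (read off): a_0 = -2/15, a_1 = 4/225, a_2 = -38/3375.
Write the denominator as Q(χ) = 1 + q1*χ. Requiring Q*f - P = O(χ^3) with deg P <= 1 kills the coefficients of χ^2..χ^2 in Q*f:
  χ^2: a_2 + q1*a_1 = 0, i.e. -38/3375 + (4/225)*q1 = 0.
Solving this linear system: q1 = 19/30.
The numerator is Q*f truncated at degree 1: P0 = a_0 = -2/15; P1 = a_1 + q1*a_0 = -1/15.

The Pade approximant has numerator coefficients [-2/15, -1/15]; denominator coefficients [1, 19/30].


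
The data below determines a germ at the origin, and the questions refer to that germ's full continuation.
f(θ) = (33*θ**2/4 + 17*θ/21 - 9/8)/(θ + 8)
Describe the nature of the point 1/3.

Denominator factors: θ + 8 = 25/3 at θ = 1/3 — none vanishes.
So the germ continues analytically to 1/3.

The point is a regular point.


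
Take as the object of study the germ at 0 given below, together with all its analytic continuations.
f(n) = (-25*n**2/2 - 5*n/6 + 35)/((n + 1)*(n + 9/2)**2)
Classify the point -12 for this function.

Denominator factors: n + 1 = -11 at n = -12; n + 9/2 = -15/2 at n = -12 — none vanishes.
So the germ continues analytically to -12.

The point is a regular point.


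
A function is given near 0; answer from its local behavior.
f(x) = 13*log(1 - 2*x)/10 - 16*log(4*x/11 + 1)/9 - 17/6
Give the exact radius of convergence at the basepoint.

Branch term (-16/9)*log(1 - x/(-11/4)): its argument vanishes at x = -11/4, a logarithmic branch point, modulus 11/4.
Branch term (13/10)*log(1 - x/(1/2)): its argument vanishes at x = 1/2, a logarithmic branch point, modulus 1/2.
The radius of convergence is the smallest modulus among the singular points: 1/2.

The radius of convergence is 1/2.


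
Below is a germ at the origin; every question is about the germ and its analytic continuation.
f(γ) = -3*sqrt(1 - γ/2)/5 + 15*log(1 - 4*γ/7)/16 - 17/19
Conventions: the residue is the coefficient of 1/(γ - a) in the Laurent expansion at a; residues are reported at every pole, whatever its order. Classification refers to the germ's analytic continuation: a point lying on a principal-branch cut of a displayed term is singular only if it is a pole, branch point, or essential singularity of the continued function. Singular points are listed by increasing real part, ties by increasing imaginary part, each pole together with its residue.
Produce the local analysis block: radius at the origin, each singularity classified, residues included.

Branch term (15/16)*log(1 - γ/(7/4)): its argument vanishes at γ = 7/4, a logarithmic branch point, modulus 7/4.
Branch term (-3/5)*sqrt(1 - γ/(2)): its argument vanishes at γ = 2, a square-root branch point, modulus 2.
The radius of convergence is the smallest modulus among the singular points: 7/4.
List the singular points by increasing real part (a conjugate pair: the negative imaginary part first).

Radius of convergence at 0: 7/4.
At 7/4: a logarithmic branch point.
At 2: an algebraic (square-root) branch point.


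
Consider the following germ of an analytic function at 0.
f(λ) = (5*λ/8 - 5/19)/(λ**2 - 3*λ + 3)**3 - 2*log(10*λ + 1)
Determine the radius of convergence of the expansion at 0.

The radius of convergence is 1/10.

Denominator factor (λ**2 - 3*λ + 3)^3: discriminant -3, complex-conjugate roots (3/2) + ((1/2)*sqrt(3))*i and (3/2) - ((1/2)*sqrt(3))*i; poles of order 3, moduli sqrt(3) and sqrt(3).
Branch term (-2)*log(1 - λ/(-1/10)): its argument vanishes at λ = -1/10, a logarithmic branch point, modulus 1/10.
The radius of convergence is the smallest modulus among the singular points: 1/10.


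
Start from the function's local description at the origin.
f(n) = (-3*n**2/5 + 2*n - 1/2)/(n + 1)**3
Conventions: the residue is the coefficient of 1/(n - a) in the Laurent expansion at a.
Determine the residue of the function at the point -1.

The residue is -3/5.

At the order-3 pole -1 set g(n) = (n - (-1))^3*f(n) = -3*n**2/5 + 2*n - 1/2.
Order-3 pole: residue = g''(a)/2; g''(-1) = -6/5, so the residue is -3/5.


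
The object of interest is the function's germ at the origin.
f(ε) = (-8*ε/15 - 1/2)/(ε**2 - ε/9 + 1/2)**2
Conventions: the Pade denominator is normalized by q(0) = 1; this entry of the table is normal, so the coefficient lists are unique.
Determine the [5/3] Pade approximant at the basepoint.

Taylor coefficients needed (expand at 0): a_0 = -2, a_1 = -136/45, a_2 = 304/45, a_3 = 49072/3645, a_4 = -526808/32805, a_5 = -4286912/98415, a_6 = 81345152/2657205, a_7 = 2914484864/23914845, a_8 = -3177159392/71744535.
Write the denominator as Q(ε) = 1 + q1*ε + q2*ε^2 + q3*ε^3. Requiring Q*f - P = O(ε^9) with deg P <= 5 kills the coefficients of ε^6..ε^8 in Q*f:
  ε^6: a_6 + q1*a_5 + q2*a_4 + q3*a_3 = 0, i.e. 81345152/2657205 + (-4286912/98415)*q1 + (-526808/32805)*q2 + (49072/3645)*q3 = 0.
  ε^7: a_7 + q1*a_6 + q2*a_5 + q3*a_4 = 0, i.e. 2914484864/23914845 + (81345152/2657205)*q1 + (-4286912/98415)*q2 + (-526808/32805)*q3 = 0.
  ε^8: a_8 + q1*a_7 + q2*a_6 + q3*a_5 = 0, i.e. -3177159392/71744535 + (2914484864/23914845)*q1 + (81345152/2657205)*q2 + (-4286912/98415)*q3 = 0.
Solving this linear system: q1 = 633745873/8728496676, q2 = 49112936426/19639117521, q3 = 23677412/25081887.
The numerator is Q*f truncated at degree 5: P0 = a_0 = -2; P1 = a_1 + q1*a_0 = -23039123639/7273747230; P2 = a_2 + q1*a_1 + q2*a_0 = 1860358314/1212291205; P3 = a_3 + q1*a_2 + q2*a_1 + q3*a_0 = 5464316052/1212291205; P4 = a_4 + q1*a_3 + q2*a_2 + q3*a_1 = -1260996012/1212291205; P5 = a_5 + q1*a_4 + q2*a_3 + q3*a_2 = -5674482054/1212291205.

The Pade approximant has numerator coefficients [-2, -23039123639/7273747230, 1860358314/1212291205, 5464316052/1212291205, -1260996012/1212291205, -5674482054/1212291205]; denominator coefficients [1, 633745873/8728496676, 49112936426/19639117521, 23677412/25081887].


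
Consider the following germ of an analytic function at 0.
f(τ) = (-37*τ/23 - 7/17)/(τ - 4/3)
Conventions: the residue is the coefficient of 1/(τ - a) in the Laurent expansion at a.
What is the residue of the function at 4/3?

At the order-1 pole 4/3 set g(τ) = (τ - (4/3))*f(τ) = -37*τ/23 - 7/17.
Simple pole: residue = g(a) at a = 4/3, which is -2999/1173.

The residue is -2999/1173.


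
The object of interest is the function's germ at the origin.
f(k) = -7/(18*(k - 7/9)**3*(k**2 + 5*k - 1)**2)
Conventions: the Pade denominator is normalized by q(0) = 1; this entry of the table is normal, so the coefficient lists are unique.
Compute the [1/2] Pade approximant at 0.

The Pade approximant has numerator coefficients [81/98, 1811889/1118180]; denominator coefficients [1, -135741/11410, 3144007/79870].

Taylor coefficients needed (expand at 0): a_0 = 81/98, a_1 = 7857/686, a_2 = 498069/4802, a_3 = 26322651/33614.
Write the denominator as Q(k) = 1 + q1*k + q2*k^2. Requiring Q*f - P = O(k^4) with deg P <= 1 kills the coefficients of k^2..k^3 in Q*f:
  k^2: a_2 + q1*a_1 + q2*a_0 = 0, i.e. 498069/4802 + (7857/686)*q1 + (81/98)*q2 = 0.
  k^3: a_3 + q1*a_2 + q2*a_1 = 0, i.e. 26322651/33614 + (498069/4802)*q1 + (7857/686)*q2 = 0.
Solving this linear system: q1 = -135741/11410, q2 = 3144007/79870.
The numerator is Q*f truncated at degree 1: P0 = a_0 = 81/98; P1 = a_1 + q1*a_0 = 1811889/1118180.
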